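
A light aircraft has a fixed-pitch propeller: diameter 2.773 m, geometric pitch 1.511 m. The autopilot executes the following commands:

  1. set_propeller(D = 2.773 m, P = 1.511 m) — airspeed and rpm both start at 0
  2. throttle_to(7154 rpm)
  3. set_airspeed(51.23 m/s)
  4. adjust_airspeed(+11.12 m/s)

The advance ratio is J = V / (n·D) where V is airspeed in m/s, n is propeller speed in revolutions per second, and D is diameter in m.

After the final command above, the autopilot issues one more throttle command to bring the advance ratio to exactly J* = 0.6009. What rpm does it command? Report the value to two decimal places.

rpm = 2245.10

set_propeller: D = 2.773 m, P = 1.511 m (p = P/D = 0.544897); state ← (V=0, rpm=0)
throttle_to(7154): rpm ← 7154
set_airspeed(51.23): V ← 51.23 m/s
adjust_airspeed(+11.12): V ← 51.23 +11.12 = 62.35 m/s
final state: V = 62.35 m/s, rpm = 7154 → n = rpm/60 = 119.233333 rev/s
target J* = 0.6009; solve J* = V/(n·D) for n: n = V/(J*·D) = 62.35/(0.6009 × 2.773) = 37.418329 rev/s
rpm = 60·n = 2245.099714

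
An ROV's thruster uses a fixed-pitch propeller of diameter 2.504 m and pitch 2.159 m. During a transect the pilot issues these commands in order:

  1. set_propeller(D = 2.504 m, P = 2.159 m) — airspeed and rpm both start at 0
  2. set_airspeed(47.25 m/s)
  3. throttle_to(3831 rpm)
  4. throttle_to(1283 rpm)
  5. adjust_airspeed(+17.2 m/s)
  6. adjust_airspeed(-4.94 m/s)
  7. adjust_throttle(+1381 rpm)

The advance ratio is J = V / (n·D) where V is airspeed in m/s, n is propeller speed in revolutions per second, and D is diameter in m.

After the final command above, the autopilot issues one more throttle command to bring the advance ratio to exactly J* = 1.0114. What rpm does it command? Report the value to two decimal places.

rpm = 1409.89

set_propeller: D = 2.504 m, P = 2.159 m (p = P/D = 0.862220); state ← (V=0, rpm=0)
set_airspeed(47.25): V ← 47.25 m/s
throttle_to(3831): rpm ← 3831
throttle_to(1283): rpm ← 1283
adjust_airspeed(+17.2): V ← 47.25 +17.2 = 64.45 m/s
adjust_airspeed(-4.94): V ← 64.45 -4.94 = 59.51 m/s
adjust_throttle(+1381): rpm ← 1283 +1381 = 2664
final state: V = 59.51 m/s, rpm = 2664 → n = rpm/60 = 44.400000 rev/s
target J* = 1.0114; solve J* = V/(n·D) for n: n = V/(J*·D) = 59.51/(1.0114 × 2.504) = 23.498096 rev/s
rpm = 60·n = 1409.885769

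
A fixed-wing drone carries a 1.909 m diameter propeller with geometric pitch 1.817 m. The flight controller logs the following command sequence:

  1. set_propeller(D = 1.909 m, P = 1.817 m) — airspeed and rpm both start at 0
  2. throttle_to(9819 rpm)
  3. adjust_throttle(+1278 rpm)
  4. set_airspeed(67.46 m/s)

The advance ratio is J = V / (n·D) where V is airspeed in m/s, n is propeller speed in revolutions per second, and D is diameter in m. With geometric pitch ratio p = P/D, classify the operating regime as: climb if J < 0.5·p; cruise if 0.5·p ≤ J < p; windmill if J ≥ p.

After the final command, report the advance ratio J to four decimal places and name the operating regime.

set_propeller: D = 1.909 m, P = 1.817 m (p = P/D = 0.951807); state ← (V=0, rpm=0)
throttle_to(9819): rpm ← 9819
adjust_throttle(+1278): rpm ← 9819 +1278 = 11097
set_airspeed(67.46): V ← 67.46 m/s
final state: V = 67.46 m/s, rpm = 11097 → n = rpm/60 = 184.950000 rev/s
J = V / (n·D) = 67.46 / (184.950000 × 1.909) = 0.191067
regime bands: climb J<0.4759 | cruise [0.4759, 0.9518) | windmill J≥0.9518
J = 0.1911 → climb

J = 0.1911, regime = climb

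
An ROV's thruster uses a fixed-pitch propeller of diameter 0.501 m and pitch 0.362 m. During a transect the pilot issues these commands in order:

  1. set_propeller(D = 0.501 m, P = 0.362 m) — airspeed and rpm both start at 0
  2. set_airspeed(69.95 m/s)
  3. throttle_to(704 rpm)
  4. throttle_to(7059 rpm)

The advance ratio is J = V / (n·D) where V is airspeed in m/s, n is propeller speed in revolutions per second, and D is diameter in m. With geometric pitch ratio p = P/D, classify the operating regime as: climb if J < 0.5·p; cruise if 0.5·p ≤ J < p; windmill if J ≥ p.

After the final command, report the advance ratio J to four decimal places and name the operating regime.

J = 1.1867, regime = windmill

set_propeller: D = 0.501 m, P = 0.362 m (p = P/D = 0.722555); state ← (V=0, rpm=0)
set_airspeed(69.95): V ← 69.95 m/s
throttle_to(704): rpm ← 704
throttle_to(7059): rpm ← 7059
final state: V = 69.95 m/s, rpm = 7059 → n = rpm/60 = 117.650000 rev/s
J = V / (n·D) = 69.95 / (117.650000 × 0.501) = 1.186747
regime bands: climb J<0.3613 | cruise [0.3613, 0.7226) | windmill J≥0.7226
J = 1.1867 → windmill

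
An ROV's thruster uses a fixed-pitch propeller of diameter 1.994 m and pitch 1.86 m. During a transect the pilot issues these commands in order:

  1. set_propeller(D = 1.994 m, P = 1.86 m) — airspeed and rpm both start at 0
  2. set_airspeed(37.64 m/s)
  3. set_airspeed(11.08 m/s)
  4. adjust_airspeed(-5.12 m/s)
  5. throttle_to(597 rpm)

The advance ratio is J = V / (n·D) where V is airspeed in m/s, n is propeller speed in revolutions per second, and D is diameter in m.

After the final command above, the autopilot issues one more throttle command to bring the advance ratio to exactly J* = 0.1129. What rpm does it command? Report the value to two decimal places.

rpm = 1588.47

set_propeller: D = 1.994 m, P = 1.86 m (p = P/D = 0.932798); state ← (V=0, rpm=0)
set_airspeed(37.64): V ← 37.64 m/s
set_airspeed(11.08): V ← 11.08 m/s
adjust_airspeed(-5.12): V ← 11.08 -5.12 = 5.96 m/s
throttle_to(597): rpm ← 597
final state: V = 5.96 m/s, rpm = 597 → n = rpm/60 = 9.950000 rev/s
target J* = 0.1129; solve J* = V/(n·D) for n: n = V/(J*·D) = 5.96/(0.1129 × 1.994) = 26.474463 rev/s
rpm = 60·n = 1588.467795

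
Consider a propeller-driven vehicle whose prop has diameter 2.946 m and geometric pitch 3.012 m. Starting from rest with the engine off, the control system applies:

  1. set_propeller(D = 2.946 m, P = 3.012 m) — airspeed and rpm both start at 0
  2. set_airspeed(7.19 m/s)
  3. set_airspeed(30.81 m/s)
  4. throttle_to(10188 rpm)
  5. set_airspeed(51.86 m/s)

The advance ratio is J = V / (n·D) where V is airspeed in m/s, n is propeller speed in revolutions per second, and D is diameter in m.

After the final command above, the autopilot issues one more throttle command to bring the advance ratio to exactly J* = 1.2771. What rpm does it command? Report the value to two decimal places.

set_propeller: D = 2.946 m, P = 3.012 m (p = P/D = 1.022403); state ← (V=0, rpm=0)
set_airspeed(7.19): V ← 7.19 m/s
set_airspeed(30.81): V ← 30.81 m/s
throttle_to(10188): rpm ← 10188
set_airspeed(51.86): V ← 51.86 m/s
final state: V = 51.86 m/s, rpm = 10188 → n = rpm/60 = 169.800000 rev/s
target J* = 1.2771; solve J* = V/(n·D) for n: n = V/(J*·D) = 51.86/(1.2771 × 2.946) = 13.783987 rev/s
rpm = 60·n = 827.039239

rpm = 827.04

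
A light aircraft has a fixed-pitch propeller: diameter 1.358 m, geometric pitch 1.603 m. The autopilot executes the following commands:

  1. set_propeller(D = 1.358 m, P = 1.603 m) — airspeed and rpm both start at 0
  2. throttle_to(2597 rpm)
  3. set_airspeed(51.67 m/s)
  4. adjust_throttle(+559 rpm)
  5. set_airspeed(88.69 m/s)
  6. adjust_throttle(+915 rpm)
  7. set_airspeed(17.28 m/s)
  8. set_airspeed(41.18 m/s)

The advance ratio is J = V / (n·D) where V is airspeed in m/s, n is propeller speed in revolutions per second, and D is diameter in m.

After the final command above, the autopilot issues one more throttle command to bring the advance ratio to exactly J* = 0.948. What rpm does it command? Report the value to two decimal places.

rpm = 1919.24

set_propeller: D = 1.358 m, P = 1.603 m (p = P/D = 1.180412); state ← (V=0, rpm=0)
throttle_to(2597): rpm ← 2597
set_airspeed(51.67): V ← 51.67 m/s
adjust_throttle(+559): rpm ← 2597 +559 = 3156
set_airspeed(88.69): V ← 88.69 m/s
adjust_throttle(+915): rpm ← 3156 +915 = 4071
set_airspeed(17.28): V ← 17.28 m/s
set_airspeed(41.18): V ← 41.18 m/s
final state: V = 41.18 m/s, rpm = 4071 → n = rpm/60 = 67.850000 rev/s
target J* = 0.948; solve J* = V/(n·D) for n: n = V/(J*·D) = 41.18/(0.948 × 1.358) = 31.987348 rev/s
rpm = 60·n = 1919.240879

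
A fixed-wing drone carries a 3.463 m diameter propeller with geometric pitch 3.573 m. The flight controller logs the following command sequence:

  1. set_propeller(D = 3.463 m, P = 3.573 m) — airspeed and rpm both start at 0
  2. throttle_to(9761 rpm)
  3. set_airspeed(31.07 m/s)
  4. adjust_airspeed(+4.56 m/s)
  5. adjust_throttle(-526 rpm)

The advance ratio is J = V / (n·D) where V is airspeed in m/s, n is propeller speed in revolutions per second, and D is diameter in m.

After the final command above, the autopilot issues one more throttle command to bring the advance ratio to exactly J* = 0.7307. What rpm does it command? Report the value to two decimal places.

set_propeller: D = 3.463 m, P = 3.573 m (p = P/D = 1.031764); state ← (V=0, rpm=0)
throttle_to(9761): rpm ← 9761
set_airspeed(31.07): V ← 31.07 m/s
adjust_airspeed(+4.56): V ← 31.07 +4.56 = 35.63 m/s
adjust_throttle(-526): rpm ← 9761 -526 = 9235
final state: V = 35.63 m/s, rpm = 9235 → n = rpm/60 = 153.916667 rev/s
target J* = 0.7307; solve J* = V/(n·D) for n: n = V/(J*·D) = 35.63/(0.7307 × 3.463) = 14.080699 rev/s
rpm = 60·n = 844.841957

rpm = 844.84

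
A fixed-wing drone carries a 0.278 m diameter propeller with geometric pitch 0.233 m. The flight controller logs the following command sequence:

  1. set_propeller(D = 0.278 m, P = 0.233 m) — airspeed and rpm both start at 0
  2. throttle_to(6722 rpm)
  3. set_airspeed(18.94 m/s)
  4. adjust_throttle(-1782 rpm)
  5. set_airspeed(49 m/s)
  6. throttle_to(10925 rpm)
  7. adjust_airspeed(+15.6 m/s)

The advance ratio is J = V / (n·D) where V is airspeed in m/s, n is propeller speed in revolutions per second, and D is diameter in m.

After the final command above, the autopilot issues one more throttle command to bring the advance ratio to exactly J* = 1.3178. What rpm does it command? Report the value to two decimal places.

rpm = 10580.09

set_propeller: D = 0.278 m, P = 0.233 m (p = P/D = 0.838129); state ← (V=0, rpm=0)
throttle_to(6722): rpm ← 6722
set_airspeed(18.94): V ← 18.94 m/s
adjust_throttle(-1782): rpm ← 6722 -1782 = 4940
set_airspeed(49): V ← 49 m/s
throttle_to(10925): rpm ← 10925
adjust_airspeed(+15.6): V ← 49 +15.6 = 64.6 m/s
final state: V = 64.6 m/s, rpm = 10925 → n = rpm/60 = 182.083333 rev/s
target J* = 1.3178; solve J* = V/(n·D) for n: n = V/(J*·D) = 64.6/(1.3178 × 0.278) = 176.334877 rev/s
rpm = 60·n = 10580.092611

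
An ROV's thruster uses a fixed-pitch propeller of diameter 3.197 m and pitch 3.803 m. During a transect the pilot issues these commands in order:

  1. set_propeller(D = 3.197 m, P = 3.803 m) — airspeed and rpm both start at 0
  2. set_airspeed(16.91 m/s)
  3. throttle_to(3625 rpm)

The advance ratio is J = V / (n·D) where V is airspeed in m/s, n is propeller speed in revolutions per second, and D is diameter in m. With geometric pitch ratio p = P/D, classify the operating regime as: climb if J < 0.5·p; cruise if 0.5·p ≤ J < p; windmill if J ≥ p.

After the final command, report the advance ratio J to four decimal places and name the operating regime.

set_propeller: D = 3.197 m, P = 3.803 m (p = P/D = 1.189553); state ← (V=0, rpm=0)
set_airspeed(16.91): V ← 16.91 m/s
throttle_to(3625): rpm ← 3625
final state: V = 16.91 m/s, rpm = 3625 → n = rpm/60 = 60.416667 rev/s
J = V / (n·D) = 16.91 / (60.416667 × 3.197) = 0.087548
regime bands: climb J<0.5948 | cruise [0.5948, 1.1896) | windmill J≥1.1896
J = 0.0875 → climb

J = 0.0875, regime = climb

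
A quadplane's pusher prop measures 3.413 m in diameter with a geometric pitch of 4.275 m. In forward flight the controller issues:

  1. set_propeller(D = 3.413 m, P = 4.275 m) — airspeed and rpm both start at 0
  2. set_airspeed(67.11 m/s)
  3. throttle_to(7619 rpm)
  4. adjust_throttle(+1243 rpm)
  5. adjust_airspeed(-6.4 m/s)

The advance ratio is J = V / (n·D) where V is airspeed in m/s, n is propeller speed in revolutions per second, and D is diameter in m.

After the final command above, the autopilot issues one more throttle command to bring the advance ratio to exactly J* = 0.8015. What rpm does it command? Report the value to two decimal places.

set_propeller: D = 3.413 m, P = 4.275 m (p = P/D = 1.252564); state ← (V=0, rpm=0)
set_airspeed(67.11): V ← 67.11 m/s
throttle_to(7619): rpm ← 7619
adjust_throttle(+1243): rpm ← 7619 +1243 = 8862
adjust_airspeed(-6.4): V ← 67.11 -6.4 = 60.71 m/s
final state: V = 60.71 m/s, rpm = 8862 → n = rpm/60 = 147.700000 rev/s
target J* = 0.8015; solve J* = V/(n·D) for n: n = V/(J*·D) = 60.71/(0.8015 × 3.413) = 22.193225 rev/s
rpm = 60·n = 1331.593505

rpm = 1331.59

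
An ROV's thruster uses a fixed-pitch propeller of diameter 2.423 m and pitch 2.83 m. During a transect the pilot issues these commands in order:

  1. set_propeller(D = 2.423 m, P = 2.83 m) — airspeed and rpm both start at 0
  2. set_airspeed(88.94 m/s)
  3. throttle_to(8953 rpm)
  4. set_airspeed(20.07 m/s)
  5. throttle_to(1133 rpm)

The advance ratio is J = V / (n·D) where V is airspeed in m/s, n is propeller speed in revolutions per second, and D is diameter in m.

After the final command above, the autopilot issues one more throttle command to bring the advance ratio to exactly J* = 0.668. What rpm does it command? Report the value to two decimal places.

rpm = 743.99

set_propeller: D = 2.423 m, P = 2.83 m (p = P/D = 1.167974); state ← (V=0, rpm=0)
set_airspeed(88.94): V ← 88.94 m/s
throttle_to(8953): rpm ← 8953
set_airspeed(20.07): V ← 20.07 m/s
throttle_to(1133): rpm ← 1133
final state: V = 20.07 m/s, rpm = 1133 → n = rpm/60 = 18.883333 rev/s
target J* = 0.668; solve J* = V/(n·D) for n: n = V/(J*·D) = 20.07/(0.668 × 2.423) = 12.399880 rev/s
rpm = 60·n = 743.992823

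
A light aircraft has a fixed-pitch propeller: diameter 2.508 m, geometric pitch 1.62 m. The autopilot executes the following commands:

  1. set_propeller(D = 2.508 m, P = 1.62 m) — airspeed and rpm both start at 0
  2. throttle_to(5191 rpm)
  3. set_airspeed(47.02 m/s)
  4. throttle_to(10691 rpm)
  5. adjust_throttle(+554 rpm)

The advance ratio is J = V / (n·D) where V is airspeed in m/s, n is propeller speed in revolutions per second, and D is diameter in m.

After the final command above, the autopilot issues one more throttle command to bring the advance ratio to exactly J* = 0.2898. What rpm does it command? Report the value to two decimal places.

set_propeller: D = 2.508 m, P = 1.62 m (p = P/D = 0.645933); state ← (V=0, rpm=0)
throttle_to(5191): rpm ← 5191
set_airspeed(47.02): V ← 47.02 m/s
throttle_to(10691): rpm ← 10691
adjust_throttle(+554): rpm ← 10691 +554 = 11245
final state: V = 47.02 m/s, rpm = 11245 → n = rpm/60 = 187.416667 rev/s
target J* = 0.2898; solve J* = V/(n·D) for n: n = V/(J*·D) = 47.02/(0.2898 × 2.508) = 64.692914 rev/s
rpm = 60·n = 3881.574820

rpm = 3881.57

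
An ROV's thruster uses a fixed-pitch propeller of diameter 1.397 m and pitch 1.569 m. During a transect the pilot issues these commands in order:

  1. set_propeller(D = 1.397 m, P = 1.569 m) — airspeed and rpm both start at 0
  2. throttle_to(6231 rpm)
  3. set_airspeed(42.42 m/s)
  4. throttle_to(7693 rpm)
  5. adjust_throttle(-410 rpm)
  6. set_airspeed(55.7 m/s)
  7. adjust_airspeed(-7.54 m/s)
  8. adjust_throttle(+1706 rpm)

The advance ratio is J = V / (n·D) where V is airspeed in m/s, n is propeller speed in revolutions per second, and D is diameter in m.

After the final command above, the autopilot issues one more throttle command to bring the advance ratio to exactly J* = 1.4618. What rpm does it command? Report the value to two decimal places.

set_propeller: D = 1.397 m, P = 1.569 m (p = P/D = 1.123121); state ← (V=0, rpm=0)
throttle_to(6231): rpm ← 6231
set_airspeed(42.42): V ← 42.42 m/s
throttle_to(7693): rpm ← 7693
adjust_throttle(-410): rpm ← 7693 -410 = 7283
set_airspeed(55.7): V ← 55.7 m/s
adjust_airspeed(-7.54): V ← 55.7 -7.54 = 48.16 m/s
adjust_throttle(+1706): rpm ← 7283 +1706 = 8989
final state: V = 48.16 m/s, rpm = 8989 → n = rpm/60 = 149.816667 rev/s
target J* = 1.4618; solve J* = V/(n·D) for n: n = V/(J*·D) = 48.16/(1.4618 × 1.397) = 23.583166 rev/s
rpm = 60·n = 1414.989982

rpm = 1414.99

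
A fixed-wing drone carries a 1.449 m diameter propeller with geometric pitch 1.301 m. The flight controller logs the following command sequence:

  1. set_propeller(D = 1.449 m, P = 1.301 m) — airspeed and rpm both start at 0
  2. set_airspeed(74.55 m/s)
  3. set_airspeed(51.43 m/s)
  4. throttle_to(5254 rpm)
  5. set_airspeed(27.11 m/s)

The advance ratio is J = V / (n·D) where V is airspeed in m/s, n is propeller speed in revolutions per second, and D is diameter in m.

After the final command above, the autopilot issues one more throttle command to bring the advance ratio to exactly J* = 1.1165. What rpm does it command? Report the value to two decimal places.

set_propeller: D = 1.449 m, P = 1.301 m (p = P/D = 0.897861); state ← (V=0, rpm=0)
set_airspeed(74.55): V ← 74.55 m/s
set_airspeed(51.43): V ← 51.43 m/s
throttle_to(5254): rpm ← 5254
set_airspeed(27.11): V ← 27.11 m/s
final state: V = 27.11 m/s, rpm = 5254 → n = rpm/60 = 87.566667 rev/s
target J* = 1.1165; solve J* = V/(n·D) for n: n = V/(J*·D) = 27.11/(1.1165 × 1.449) = 16.757237 rev/s
rpm = 60·n = 1005.434203

rpm = 1005.43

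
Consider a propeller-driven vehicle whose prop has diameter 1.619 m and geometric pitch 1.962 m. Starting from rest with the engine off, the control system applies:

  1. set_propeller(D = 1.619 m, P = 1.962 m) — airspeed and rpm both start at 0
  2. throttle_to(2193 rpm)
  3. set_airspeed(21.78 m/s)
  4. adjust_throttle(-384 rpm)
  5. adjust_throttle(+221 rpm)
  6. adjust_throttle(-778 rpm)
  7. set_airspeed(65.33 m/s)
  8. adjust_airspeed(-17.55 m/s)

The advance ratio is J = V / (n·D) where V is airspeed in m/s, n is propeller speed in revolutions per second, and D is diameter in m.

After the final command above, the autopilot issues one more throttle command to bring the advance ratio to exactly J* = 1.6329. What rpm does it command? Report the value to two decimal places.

set_propeller: D = 1.619 m, P = 1.962 m (p = P/D = 1.211859); state ← (V=0, rpm=0)
throttle_to(2193): rpm ← 2193
set_airspeed(21.78): V ← 21.78 m/s
adjust_throttle(-384): rpm ← 2193 -384 = 1809
adjust_throttle(+221): rpm ← 1809 +221 = 2030
adjust_throttle(-778): rpm ← 2030 -778 = 1252
set_airspeed(65.33): V ← 65.33 m/s
adjust_airspeed(-17.55): V ← 65.33 -17.55 = 47.78 m/s
final state: V = 47.78 m/s, rpm = 1252 → n = rpm/60 = 20.866667 rev/s
target J* = 1.6329; solve J* = V/(n·D) for n: n = V/(J*·D) = 47.78/(1.6329 × 1.619) = 18.073394 rev/s
rpm = 60·n = 1084.403618

rpm = 1084.40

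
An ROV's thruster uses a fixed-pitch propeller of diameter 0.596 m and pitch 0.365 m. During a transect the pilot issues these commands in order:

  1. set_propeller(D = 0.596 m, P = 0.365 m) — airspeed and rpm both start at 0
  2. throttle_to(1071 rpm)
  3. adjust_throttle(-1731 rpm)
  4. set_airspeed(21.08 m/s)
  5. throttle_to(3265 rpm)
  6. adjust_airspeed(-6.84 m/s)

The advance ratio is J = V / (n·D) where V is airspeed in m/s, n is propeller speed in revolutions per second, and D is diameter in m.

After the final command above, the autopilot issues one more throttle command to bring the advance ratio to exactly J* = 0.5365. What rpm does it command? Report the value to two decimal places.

rpm = 2672.05

set_propeller: D = 0.596 m, P = 0.365 m (p = P/D = 0.612416); state ← (V=0, rpm=0)
throttle_to(1071): rpm ← 1071
adjust_throttle(-1731): rpm ← 1071 -1731 = -660
set_airspeed(21.08): V ← 21.08 m/s
throttle_to(3265): rpm ← 3265
adjust_airspeed(-6.84): V ← 21.08 -6.84 = 14.24 m/s
final state: V = 14.24 m/s, rpm = 3265 → n = rpm/60 = 54.416667 rev/s
target J* = 0.5365; solve J* = V/(n·D) for n: n = V/(J*·D) = 14.24/(0.5365 × 0.596) = 44.534236 rev/s
rpm = 60·n = 2672.054142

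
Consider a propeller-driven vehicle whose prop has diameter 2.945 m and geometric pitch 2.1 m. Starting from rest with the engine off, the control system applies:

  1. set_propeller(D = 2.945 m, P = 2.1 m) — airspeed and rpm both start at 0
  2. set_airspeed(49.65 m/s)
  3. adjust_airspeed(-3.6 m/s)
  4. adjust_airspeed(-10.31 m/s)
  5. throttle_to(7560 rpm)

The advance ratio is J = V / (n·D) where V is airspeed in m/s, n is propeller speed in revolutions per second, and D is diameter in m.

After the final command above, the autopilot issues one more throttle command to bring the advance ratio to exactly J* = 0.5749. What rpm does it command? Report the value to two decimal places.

rpm = 1266.57

set_propeller: D = 2.945 m, P = 2.1 m (p = P/D = 0.713073); state ← (V=0, rpm=0)
set_airspeed(49.65): V ← 49.65 m/s
adjust_airspeed(-3.6): V ← 49.65 -3.6 = 46.05 m/s
adjust_airspeed(-10.31): V ← 46.05 -10.31 = 35.74 m/s
throttle_to(7560): rpm ← 7560
final state: V = 35.74 m/s, rpm = 7560 → n = rpm/60 = 126.000000 rev/s
target J* = 0.5749; solve J* = V/(n·D) for n: n = V/(J*·D) = 35.74/(0.5749 × 2.945) = 21.109451 rev/s
rpm = 60·n = 1266.567065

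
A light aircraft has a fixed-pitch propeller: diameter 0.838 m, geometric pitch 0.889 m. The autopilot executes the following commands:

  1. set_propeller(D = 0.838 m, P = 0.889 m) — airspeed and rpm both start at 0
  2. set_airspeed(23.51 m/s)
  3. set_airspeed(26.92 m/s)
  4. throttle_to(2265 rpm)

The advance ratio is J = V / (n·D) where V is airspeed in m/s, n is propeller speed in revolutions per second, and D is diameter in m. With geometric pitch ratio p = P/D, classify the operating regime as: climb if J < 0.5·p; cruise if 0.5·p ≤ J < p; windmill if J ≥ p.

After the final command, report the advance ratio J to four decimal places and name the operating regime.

set_propeller: D = 0.838 m, P = 0.889 m (p = P/D = 1.060859); state ← (V=0, rpm=0)
set_airspeed(23.51): V ← 23.51 m/s
set_airspeed(26.92): V ← 26.92 m/s
throttle_to(2265): rpm ← 2265
final state: V = 26.92 m/s, rpm = 2265 → n = rpm/60 = 37.750000 rev/s
J = V / (n·D) = 26.92 / (37.750000 × 0.838) = 0.850970
regime bands: climb J<0.5304 | cruise [0.5304, 1.0609) | windmill J≥1.0609
J = 0.8510 → cruise

J = 0.8510, regime = cruise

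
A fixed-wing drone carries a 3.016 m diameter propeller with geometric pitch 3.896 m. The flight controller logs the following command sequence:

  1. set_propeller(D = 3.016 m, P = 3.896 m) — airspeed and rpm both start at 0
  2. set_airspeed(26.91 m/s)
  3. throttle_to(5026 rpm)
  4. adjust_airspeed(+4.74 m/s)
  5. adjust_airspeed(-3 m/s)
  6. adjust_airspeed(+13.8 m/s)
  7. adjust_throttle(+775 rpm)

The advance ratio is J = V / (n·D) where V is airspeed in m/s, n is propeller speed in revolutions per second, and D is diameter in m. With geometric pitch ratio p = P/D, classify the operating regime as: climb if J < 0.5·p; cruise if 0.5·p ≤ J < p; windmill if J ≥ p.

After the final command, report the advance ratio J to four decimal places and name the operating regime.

set_propeller: D = 3.016 m, P = 3.896 m (p = P/D = 1.291777); state ← (V=0, rpm=0)
set_airspeed(26.91): V ← 26.91 m/s
throttle_to(5026): rpm ← 5026
adjust_airspeed(+4.74): V ← 26.91 +4.74 = 31.65 m/s
adjust_airspeed(-3): V ← 31.65 -3 = 28.65 m/s
adjust_airspeed(+13.8): V ← 28.65 +13.8 = 42.45 m/s
adjust_throttle(+775): rpm ← 5026 +775 = 5801
final state: V = 42.45 m/s, rpm = 5801 → n = rpm/60 = 96.683333 rev/s
J = V / (n·D) = 42.45 / (96.683333 × 3.016) = 0.145578
regime bands: climb J<0.6459 | cruise [0.6459, 1.2918) | windmill J≥1.2918
J = 0.1456 → climb

J = 0.1456, regime = climb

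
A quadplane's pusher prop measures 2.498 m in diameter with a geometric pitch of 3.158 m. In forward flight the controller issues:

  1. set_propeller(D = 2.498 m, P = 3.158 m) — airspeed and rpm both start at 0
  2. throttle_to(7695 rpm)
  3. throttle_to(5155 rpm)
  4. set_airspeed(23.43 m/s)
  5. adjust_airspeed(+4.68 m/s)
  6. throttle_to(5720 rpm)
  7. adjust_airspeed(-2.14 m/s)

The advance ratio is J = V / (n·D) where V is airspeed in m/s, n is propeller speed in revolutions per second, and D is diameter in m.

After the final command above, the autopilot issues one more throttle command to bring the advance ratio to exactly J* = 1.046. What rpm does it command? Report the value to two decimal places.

set_propeller: D = 2.498 m, P = 3.158 m (p = P/D = 1.264211); state ← (V=0, rpm=0)
throttle_to(7695): rpm ← 7695
throttle_to(5155): rpm ← 5155
set_airspeed(23.43): V ← 23.43 m/s
adjust_airspeed(+4.68): V ← 23.43 +4.68 = 28.11 m/s
throttle_to(5720): rpm ← 5720
adjust_airspeed(-2.14): V ← 28.11 -2.14 = 25.97 m/s
final state: V = 25.97 m/s, rpm = 5720 → n = rpm/60 = 95.333333 rev/s
target J* = 1.046; solve J* = V/(n·D) for n: n = V/(J*·D) = 25.97/(1.046 × 2.498) = 9.939118 rev/s
rpm = 60·n = 596.347059

rpm = 596.35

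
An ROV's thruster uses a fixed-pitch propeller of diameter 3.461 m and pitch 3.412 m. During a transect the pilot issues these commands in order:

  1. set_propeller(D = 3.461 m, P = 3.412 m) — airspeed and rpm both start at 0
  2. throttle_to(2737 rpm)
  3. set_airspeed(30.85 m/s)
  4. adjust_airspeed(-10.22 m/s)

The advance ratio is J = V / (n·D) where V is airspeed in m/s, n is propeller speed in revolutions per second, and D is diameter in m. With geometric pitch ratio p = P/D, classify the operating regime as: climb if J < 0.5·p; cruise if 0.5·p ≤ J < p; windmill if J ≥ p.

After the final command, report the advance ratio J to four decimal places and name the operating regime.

set_propeller: D = 3.461 m, P = 3.412 m (p = P/D = 0.985842); state ← (V=0, rpm=0)
throttle_to(2737): rpm ← 2737
set_airspeed(30.85): V ← 30.85 m/s
adjust_airspeed(-10.22): V ← 30.85 -10.22 = 20.63 m/s
final state: V = 20.63 m/s, rpm = 2737 → n = rpm/60 = 45.616667 rev/s
J = V / (n·D) = 20.63 / (45.616667 × 3.461) = 0.130669
regime bands: climb J<0.4929 | cruise [0.4929, 0.9858) | windmill J≥0.9858
J = 0.1307 → climb

J = 0.1307, regime = climb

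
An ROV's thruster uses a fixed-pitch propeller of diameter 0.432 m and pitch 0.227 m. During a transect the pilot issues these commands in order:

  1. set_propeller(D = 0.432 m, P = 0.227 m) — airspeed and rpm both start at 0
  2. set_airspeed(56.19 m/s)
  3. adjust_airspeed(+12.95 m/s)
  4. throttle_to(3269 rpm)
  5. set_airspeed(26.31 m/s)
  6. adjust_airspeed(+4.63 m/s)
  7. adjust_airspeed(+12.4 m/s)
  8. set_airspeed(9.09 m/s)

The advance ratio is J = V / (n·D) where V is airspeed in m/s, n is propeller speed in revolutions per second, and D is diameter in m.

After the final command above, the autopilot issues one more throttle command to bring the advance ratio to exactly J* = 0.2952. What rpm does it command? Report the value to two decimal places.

rpm = 4276.76

set_propeller: D = 0.432 m, P = 0.227 m (p = P/D = 0.525463); state ← (V=0, rpm=0)
set_airspeed(56.19): V ← 56.19 m/s
adjust_airspeed(+12.95): V ← 56.19 +12.95 = 69.14 m/s
throttle_to(3269): rpm ← 3269
set_airspeed(26.31): V ← 26.31 m/s
adjust_airspeed(+4.63): V ← 26.31 +4.63 = 30.94 m/s
adjust_airspeed(+12.4): V ← 30.94 +12.4 = 43.34 m/s
set_airspeed(9.09): V ← 9.09 m/s
final state: V = 9.09 m/s, rpm = 3269 → n = rpm/60 = 54.483333 rev/s
target J* = 0.2952; solve J* = V/(n·D) for n: n = V/(J*·D) = 9.09/(0.2952 × 0.432) = 71.279359 rev/s
rpm = 60·n = 4276.761518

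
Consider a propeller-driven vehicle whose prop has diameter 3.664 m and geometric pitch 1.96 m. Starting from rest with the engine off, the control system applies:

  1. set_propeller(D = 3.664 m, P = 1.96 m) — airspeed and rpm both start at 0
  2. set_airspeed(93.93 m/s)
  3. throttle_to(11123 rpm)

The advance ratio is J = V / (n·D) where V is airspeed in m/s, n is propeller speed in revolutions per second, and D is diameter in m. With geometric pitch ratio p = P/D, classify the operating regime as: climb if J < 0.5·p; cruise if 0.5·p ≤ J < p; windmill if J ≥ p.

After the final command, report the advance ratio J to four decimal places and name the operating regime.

J = 0.1383, regime = climb

set_propeller: D = 3.664 m, P = 1.96 m (p = P/D = 0.534934); state ← (V=0, rpm=0)
set_airspeed(93.93): V ← 93.93 m/s
throttle_to(11123): rpm ← 11123
final state: V = 93.93 m/s, rpm = 11123 → n = rpm/60 = 185.383333 rev/s
J = V / (n·D) = 93.93 / (185.383333 × 3.664) = 0.138286
regime bands: climb J<0.2675 | cruise [0.2675, 0.5349) | windmill J≥0.5349
J = 0.1383 → climb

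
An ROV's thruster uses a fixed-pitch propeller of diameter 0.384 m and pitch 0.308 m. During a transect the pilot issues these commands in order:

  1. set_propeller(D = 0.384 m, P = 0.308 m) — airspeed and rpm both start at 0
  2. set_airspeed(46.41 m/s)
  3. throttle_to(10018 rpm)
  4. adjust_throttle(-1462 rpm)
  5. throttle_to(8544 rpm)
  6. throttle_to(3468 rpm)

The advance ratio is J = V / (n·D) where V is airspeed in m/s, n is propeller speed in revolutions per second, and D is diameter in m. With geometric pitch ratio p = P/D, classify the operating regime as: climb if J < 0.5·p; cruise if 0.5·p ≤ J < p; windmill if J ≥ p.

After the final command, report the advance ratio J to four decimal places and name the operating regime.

J = 2.0910, regime = windmill

set_propeller: D = 0.384 m, P = 0.308 m (p = P/D = 0.802083); state ← (V=0, rpm=0)
set_airspeed(46.41): V ← 46.41 m/s
throttle_to(10018): rpm ← 10018
adjust_throttle(-1462): rpm ← 10018 -1462 = 8556
throttle_to(8544): rpm ← 8544
throttle_to(3468): rpm ← 3468
final state: V = 46.41 m/s, rpm = 3468 → n = rpm/60 = 57.800000 rev/s
J = V / (n·D) = 46.41 / (57.800000 × 0.384) = 2.090993
regime bands: climb J<0.4010 | cruise [0.4010, 0.8021) | windmill J≥0.8021
J = 2.0910 → windmill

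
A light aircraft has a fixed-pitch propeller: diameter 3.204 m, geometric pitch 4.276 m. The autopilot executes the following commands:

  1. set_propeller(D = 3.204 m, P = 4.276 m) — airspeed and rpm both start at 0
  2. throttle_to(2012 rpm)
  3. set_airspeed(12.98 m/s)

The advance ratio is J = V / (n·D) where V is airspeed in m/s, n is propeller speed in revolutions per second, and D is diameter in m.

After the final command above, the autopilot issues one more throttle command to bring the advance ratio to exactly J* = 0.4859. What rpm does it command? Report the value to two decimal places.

rpm = 500.25

set_propeller: D = 3.204 m, P = 4.276 m (p = P/D = 1.334582); state ← (V=0, rpm=0)
throttle_to(2012): rpm ← 2012
set_airspeed(12.98): V ← 12.98 m/s
final state: V = 12.98 m/s, rpm = 2012 → n = rpm/60 = 33.533333 rev/s
target J* = 0.4859; solve J* = V/(n·D) for n: n = V/(J*·D) = 12.98/(0.4859 × 3.204) = 8.337489 rev/s
rpm = 60·n = 500.249354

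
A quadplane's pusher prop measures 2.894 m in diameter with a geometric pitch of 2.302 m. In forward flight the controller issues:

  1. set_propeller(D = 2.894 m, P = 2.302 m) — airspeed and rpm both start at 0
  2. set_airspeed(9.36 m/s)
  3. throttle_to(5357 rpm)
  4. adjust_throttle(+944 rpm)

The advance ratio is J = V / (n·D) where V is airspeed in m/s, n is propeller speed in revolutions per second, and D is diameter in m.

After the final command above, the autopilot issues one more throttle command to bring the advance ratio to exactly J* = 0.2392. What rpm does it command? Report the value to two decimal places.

rpm = 811.27

set_propeller: D = 2.894 m, P = 2.302 m (p = P/D = 0.795439); state ← (V=0, rpm=0)
set_airspeed(9.36): V ← 9.36 m/s
throttle_to(5357): rpm ← 5357
adjust_throttle(+944): rpm ← 5357 +944 = 6301
final state: V = 9.36 m/s, rpm = 6301 → n = rpm/60 = 105.016667 rev/s
target J* = 0.2392; solve J* = V/(n·D) for n: n = V/(J*·D) = 9.36/(0.2392 × 2.894) = 13.521228 rev/s
rpm = 60·n = 811.273700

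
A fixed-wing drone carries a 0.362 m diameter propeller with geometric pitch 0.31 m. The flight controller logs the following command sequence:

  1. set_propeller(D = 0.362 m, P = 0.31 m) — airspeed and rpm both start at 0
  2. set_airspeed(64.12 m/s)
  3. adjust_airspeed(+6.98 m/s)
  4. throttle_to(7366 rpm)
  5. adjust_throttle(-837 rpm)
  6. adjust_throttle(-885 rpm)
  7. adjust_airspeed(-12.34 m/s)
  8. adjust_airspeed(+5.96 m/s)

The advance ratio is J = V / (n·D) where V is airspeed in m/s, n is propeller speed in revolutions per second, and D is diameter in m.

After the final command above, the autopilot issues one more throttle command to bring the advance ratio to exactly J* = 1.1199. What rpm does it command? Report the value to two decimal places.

rpm = 9578.60

set_propeller: D = 0.362 m, P = 0.31 m (p = P/D = 0.856354); state ← (V=0, rpm=0)
set_airspeed(64.12): V ← 64.12 m/s
adjust_airspeed(+6.98): V ← 64.12 +6.98 = 71.1 m/s
throttle_to(7366): rpm ← 7366
adjust_throttle(-837): rpm ← 7366 -837 = 6529
adjust_throttle(-885): rpm ← 6529 -885 = 5644
adjust_airspeed(-12.34): V ← 71.1 -12.34 = 58.76 m/s
adjust_airspeed(+5.96): V ← 58.76 +5.96 = 64.72 m/s
final state: V = 64.72 m/s, rpm = 5644 → n = rpm/60 = 94.066667 rev/s
target J* = 1.1199; solve J* = V/(n·D) for n: n = V/(J*·D) = 64.72/(1.1199 × 0.362) = 159.643299 rev/s
rpm = 60·n = 9578.597931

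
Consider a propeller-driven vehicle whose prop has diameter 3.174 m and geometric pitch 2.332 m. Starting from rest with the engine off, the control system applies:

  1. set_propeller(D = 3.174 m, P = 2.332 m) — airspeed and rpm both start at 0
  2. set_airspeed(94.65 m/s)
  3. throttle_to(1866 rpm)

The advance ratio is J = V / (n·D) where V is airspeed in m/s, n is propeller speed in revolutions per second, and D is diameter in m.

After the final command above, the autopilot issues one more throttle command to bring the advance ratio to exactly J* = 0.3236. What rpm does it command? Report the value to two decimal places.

rpm = 5529.13

set_propeller: D = 3.174 m, P = 2.332 m (p = P/D = 0.734720); state ← (V=0, rpm=0)
set_airspeed(94.65): V ← 94.65 m/s
throttle_to(1866): rpm ← 1866
final state: V = 94.65 m/s, rpm = 1866 → n = rpm/60 = 31.100000 rev/s
target J* = 0.3236; solve J* = V/(n·D) for n: n = V/(J*·D) = 94.65/(0.3236 × 3.174) = 92.152089 rev/s
rpm = 60·n = 5529.125317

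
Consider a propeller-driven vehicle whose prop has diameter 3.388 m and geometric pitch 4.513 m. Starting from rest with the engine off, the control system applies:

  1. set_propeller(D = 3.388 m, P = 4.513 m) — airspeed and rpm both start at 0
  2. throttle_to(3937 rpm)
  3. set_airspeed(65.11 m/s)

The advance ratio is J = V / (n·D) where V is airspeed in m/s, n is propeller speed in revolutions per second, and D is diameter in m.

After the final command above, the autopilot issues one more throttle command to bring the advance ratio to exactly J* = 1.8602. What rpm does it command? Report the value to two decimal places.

rpm = 619.86

set_propeller: D = 3.388 m, P = 4.513 m (p = P/D = 1.332054); state ← (V=0, rpm=0)
throttle_to(3937): rpm ← 3937
set_airspeed(65.11): V ← 65.11 m/s
final state: V = 65.11 m/s, rpm = 3937 → n = rpm/60 = 65.616667 rev/s
target J* = 1.8602; solve J* = V/(n·D) for n: n = V/(J*·D) = 65.11/(1.8602 × 3.388) = 10.331055 rev/s
rpm = 60·n = 619.863271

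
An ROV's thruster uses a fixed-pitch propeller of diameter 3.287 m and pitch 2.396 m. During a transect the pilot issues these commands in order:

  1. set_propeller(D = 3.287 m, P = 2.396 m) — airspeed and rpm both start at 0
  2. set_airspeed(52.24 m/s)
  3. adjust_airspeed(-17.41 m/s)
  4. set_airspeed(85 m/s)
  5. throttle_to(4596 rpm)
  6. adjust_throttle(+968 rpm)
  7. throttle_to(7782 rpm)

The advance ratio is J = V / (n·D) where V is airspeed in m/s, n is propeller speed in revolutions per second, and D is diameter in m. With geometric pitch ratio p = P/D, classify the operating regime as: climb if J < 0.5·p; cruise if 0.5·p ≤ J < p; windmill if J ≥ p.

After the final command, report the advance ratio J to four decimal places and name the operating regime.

J = 0.1994, regime = climb

set_propeller: D = 3.287 m, P = 2.396 m (p = P/D = 0.728932); state ← (V=0, rpm=0)
set_airspeed(52.24): V ← 52.24 m/s
adjust_airspeed(-17.41): V ← 52.24 -17.41 = 34.83 m/s
set_airspeed(85): V ← 85 m/s
throttle_to(4596): rpm ← 4596
adjust_throttle(+968): rpm ← 4596 +968 = 5564
throttle_to(7782): rpm ← 7782
final state: V = 85 m/s, rpm = 7782 → n = rpm/60 = 129.700000 rev/s
J = V / (n·D) = 85 / (129.700000 × 3.287) = 0.199379
regime bands: climb J<0.3645 | cruise [0.3645, 0.7289) | windmill J≥0.7289
J = 0.1994 → climb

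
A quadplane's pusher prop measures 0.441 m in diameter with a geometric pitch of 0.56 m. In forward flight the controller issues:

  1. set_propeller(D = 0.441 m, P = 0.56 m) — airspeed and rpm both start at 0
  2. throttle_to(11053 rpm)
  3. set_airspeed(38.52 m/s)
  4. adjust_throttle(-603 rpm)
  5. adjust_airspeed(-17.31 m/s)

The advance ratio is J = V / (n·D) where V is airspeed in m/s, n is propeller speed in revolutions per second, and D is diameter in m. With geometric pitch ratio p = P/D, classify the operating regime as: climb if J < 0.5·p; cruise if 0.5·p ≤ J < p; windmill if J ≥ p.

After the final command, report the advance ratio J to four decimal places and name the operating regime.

set_propeller: D = 0.441 m, P = 0.56 m (p = P/D = 1.269841); state ← (V=0, rpm=0)
throttle_to(11053): rpm ← 11053
set_airspeed(38.52): V ← 38.52 m/s
adjust_throttle(-603): rpm ← 11053 -603 = 10450
adjust_airspeed(-17.31): V ← 38.52 -17.31 = 21.21 m/s
final state: V = 21.21 m/s, rpm = 10450 → n = rpm/60 = 174.166667 rev/s
J = V / (n·D) = 21.21 / (174.166667 × 0.441) = 0.276145
regime bands: climb J<0.6349 | cruise [0.6349, 1.2698) | windmill J≥1.2698
J = 0.2761 → climb

J = 0.2761, regime = climb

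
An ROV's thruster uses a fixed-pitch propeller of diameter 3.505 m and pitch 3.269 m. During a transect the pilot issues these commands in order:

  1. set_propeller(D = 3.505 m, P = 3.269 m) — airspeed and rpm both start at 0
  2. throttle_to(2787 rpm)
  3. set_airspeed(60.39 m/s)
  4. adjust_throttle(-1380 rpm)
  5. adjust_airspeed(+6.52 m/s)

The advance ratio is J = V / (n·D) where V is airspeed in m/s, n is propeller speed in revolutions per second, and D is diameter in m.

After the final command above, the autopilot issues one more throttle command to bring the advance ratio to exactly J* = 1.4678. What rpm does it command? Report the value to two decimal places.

set_propeller: D = 3.505 m, P = 3.269 m (p = P/D = 0.932668); state ← (V=0, rpm=0)
throttle_to(2787): rpm ← 2787
set_airspeed(60.39): V ← 60.39 m/s
adjust_throttle(-1380): rpm ← 2787 -1380 = 1407
adjust_airspeed(+6.52): V ← 60.39 +6.52 = 66.91 m/s
final state: V = 66.91 m/s, rpm = 1407 → n = rpm/60 = 23.450000 rev/s
target J* = 1.4678; solve J* = V/(n·D) for n: n = V/(J*·D) = 66.91/(1.4678 × 3.505) = 13.005772 rev/s
rpm = 60·n = 780.346298

rpm = 780.35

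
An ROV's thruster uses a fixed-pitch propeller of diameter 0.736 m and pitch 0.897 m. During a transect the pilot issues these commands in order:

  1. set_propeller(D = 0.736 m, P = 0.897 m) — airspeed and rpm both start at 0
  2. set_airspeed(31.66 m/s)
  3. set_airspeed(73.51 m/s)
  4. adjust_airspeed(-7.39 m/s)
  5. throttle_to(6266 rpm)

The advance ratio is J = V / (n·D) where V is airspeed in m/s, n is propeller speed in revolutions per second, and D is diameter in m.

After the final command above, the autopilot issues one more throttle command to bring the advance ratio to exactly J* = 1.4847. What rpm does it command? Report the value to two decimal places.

set_propeller: D = 0.736 m, P = 0.897 m (p = P/D = 1.218750); state ← (V=0, rpm=0)
set_airspeed(31.66): V ← 31.66 m/s
set_airspeed(73.51): V ← 73.51 m/s
adjust_airspeed(-7.39): V ← 73.51 -7.39 = 66.12 m/s
throttle_to(6266): rpm ← 6266
final state: V = 66.12 m/s, rpm = 6266 → n = rpm/60 = 104.433333 rev/s
target J* = 1.4847; solve J* = V/(n·D) for n: n = V/(J*·D) = 66.12/(1.4847 × 0.736) = 60.508491 rev/s
rpm = 60·n = 3630.509457

rpm = 3630.51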